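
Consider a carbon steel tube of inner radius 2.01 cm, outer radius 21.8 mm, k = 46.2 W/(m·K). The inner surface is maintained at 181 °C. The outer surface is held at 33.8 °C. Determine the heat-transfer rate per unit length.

Q' = 2πk·ΔT/ln(r₂/r₁) = 2π × 46.2 × 147.2 / ln(0.0218/0.0201) = 5.26×10^5 W/m

Q' = 526 kW/m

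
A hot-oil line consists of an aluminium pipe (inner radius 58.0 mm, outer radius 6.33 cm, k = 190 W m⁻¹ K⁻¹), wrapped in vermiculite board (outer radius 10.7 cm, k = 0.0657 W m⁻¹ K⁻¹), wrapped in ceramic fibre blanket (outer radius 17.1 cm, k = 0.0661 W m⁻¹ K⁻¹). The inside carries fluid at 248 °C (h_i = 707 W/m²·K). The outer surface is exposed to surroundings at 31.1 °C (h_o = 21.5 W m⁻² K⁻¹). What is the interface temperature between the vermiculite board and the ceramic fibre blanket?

T = 135 °C

Treat each layer as a resistance in series:
  R'_conv,in = 1/(2πr h) = 1/(2π·0.0580·707) = 0.003881 m·K/W
  R'_aluminium = ln(0.0633/0.0580)/(2πk) = 0.08744/(2π·190) = 7.325×10^-5 m·K/W
  R'_vermiculite board = ln(0.107/0.0633)/(2πk) = 0.5249/(2π·0.0657) = 1.272 m·K/W
  R'_ceramic fibre blanket = ln(0.171/0.107)/(2πk) = 0.4688/(2π·0.0661) = 1.129 m·K/W
  R'_conv,out = 1/(2πr h) = 1/(2π·0.171·21.5) = 0.04329 m·K/W
ΣR = 0.003881 + 7.325×10^-5 + 1.272 + 1.129 + 0.04329 = 2.448 m·K/W
Q' = ΔT/ΣR = (248 °C − 31.1 °C)/2.448 = 88.60 W/m
From the inner boundary to the vermiculite board/ceramic fibre blanket interface, ΣR_partial = 1.276 m·K/W.
T_interface = T_in − Q'·ΣR_partial = 248 °C − (88.60)(1.276) = 135 °C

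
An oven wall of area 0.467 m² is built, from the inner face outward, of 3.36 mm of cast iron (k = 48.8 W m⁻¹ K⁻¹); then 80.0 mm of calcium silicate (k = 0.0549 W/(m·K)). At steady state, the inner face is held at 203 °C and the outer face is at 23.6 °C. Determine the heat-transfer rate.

Series thermal resistances, inner to outer:
  R_cast iron = L/(kA) = 0.00336/(48.8·0.467) = 1.474×10^-4 K/W
  R_calcium silicate = L/(kA) = 0.0800/(0.0549·0.467) = 3.120 K/W
ΣR = 1.474×10^-4 + 3.120 = 3.120 K/W
Q = ΔT/ΣR = (203 °C − 23.6 °C)/3.120 = 57.5 W

Q = 57.5 W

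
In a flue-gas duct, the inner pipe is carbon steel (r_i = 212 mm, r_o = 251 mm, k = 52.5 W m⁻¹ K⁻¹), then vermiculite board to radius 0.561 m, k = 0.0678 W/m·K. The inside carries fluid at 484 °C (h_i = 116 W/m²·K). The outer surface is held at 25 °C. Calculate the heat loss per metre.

Q' = 242 W/m

Resistance network (inner→outer):
  R'_conv,in = 1/(2πr h) = 1/(2π·0.212·116) = 0.006472 m·K/W
  R'_carbon steel = ln(0.251/0.212)/(2πk) = 0.1689/(2π·52.5) = 5.119×10^-4 m·K/W
  R'_vermiculite board = ln(0.561/0.251)/(2πk) = 0.8043/(2π·0.0678) = 1.888 m·K/W
ΣR = 0.006472 + 5.119×10^-4 + 1.888 = 1.895 m·K/W
Q' = ΔT/ΣR = (484 °C − 25 °C)/1.895 = 242 W/m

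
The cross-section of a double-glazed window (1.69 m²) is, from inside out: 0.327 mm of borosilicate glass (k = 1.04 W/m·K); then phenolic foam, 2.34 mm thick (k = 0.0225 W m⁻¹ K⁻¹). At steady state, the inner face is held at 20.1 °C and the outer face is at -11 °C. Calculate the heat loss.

Series thermal resistances, inner to outer:
  R_borosilicate glass = L/(kA) = 3.27×10^-4/(1.04·1.69) = 1.860×10^-4 K/W
  R_phenolic foam = L/(kA) = 0.00234/(0.0225·1.69) = 0.06154 K/W
ΣR = 1.860×10^-4 + 0.06154 = 0.06173 K/W
Q = ΔT/ΣR = (20.1 °C − -11 °C)/0.06173 = 504 W

Q = 504 W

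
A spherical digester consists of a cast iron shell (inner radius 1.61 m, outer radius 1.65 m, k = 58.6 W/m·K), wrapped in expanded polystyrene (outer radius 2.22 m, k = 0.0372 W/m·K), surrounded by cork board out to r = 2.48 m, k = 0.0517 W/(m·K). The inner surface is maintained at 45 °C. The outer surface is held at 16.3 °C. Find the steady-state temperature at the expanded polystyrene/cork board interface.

Resistance network (inner→outer):
  R_cast iron = (1/1.61 − 1/1.65)/(4πk) = 0.01506/(4π·58.6) = 2.045×10^-5 K/W
  R_expanded polystyrene = (1/1.65 − 1/2.22)/(4πk) = 0.1556/(4π·0.0372) = 0.3329 K/W
  R_cork board = (1/2.22 − 1/2.48)/(4πk) = 0.04722/(4π·0.0517) = 0.07269 K/W
ΣR = 2.045×10^-5 + 0.3329 + 0.07269 = 0.4056 K/W
Q = ΔT/ΣR = (45 °C − 16.3 °C)/0.4056 = 70.76 W
From the inner boundary to the expanded polystyrene/cork board interface, ΣR_partial = 0.3329 K/W.
T_interface = T_in − Q·ΣR_partial = 45 °C − (70.76)(0.3329) = 21.4 °C

T = 21.4 °C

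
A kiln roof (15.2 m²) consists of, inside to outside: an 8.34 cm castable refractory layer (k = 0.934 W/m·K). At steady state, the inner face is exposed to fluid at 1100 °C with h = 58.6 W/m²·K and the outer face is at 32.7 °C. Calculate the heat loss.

Q = 1.53×10^5 W

Treat each layer as a resistance in series:
  R_conv,in = 1/(hA) = 1/(58.6·15.2) = 0.001123 K/W
  R_castable refractory = L/(kA) = 0.0834/(0.934·15.2) = 0.005875 K/W
ΣR = 0.001123 + 0.005875 = 0.006998 K/W
Q = ΔT/ΣR = (1100 °C − 32.7 °C)/0.006998 = 1.53×10^5 W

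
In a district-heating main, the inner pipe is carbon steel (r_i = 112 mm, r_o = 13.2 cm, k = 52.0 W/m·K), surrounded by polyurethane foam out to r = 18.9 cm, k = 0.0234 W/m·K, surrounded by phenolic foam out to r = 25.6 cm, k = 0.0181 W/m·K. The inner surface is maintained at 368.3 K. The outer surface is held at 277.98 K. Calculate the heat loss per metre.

Q' = 17.7 W/m

Treat each layer as a resistance in series:
  R'_carbon steel = ln(0.132/0.112)/(2πk) = 0.1643/(2π·52.0) = 5.029×10^-4 m·K/W
  R'_polyurethane foam = ln(0.189/0.132)/(2πk) = 0.3589/(2π·0.0234) = 2.441 m·K/W
  R'_phenolic foam = ln(0.256/0.189)/(2πk) = 0.3034/(2π·0.0181) = 2.668 m·K/W
ΣR = 5.029×10^-4 + 2.441 + 2.668 = 5.110 m·K/W
Q' = ΔT/ΣR = (368.3 K − 277.98 K)/5.110 = 17.7 W/m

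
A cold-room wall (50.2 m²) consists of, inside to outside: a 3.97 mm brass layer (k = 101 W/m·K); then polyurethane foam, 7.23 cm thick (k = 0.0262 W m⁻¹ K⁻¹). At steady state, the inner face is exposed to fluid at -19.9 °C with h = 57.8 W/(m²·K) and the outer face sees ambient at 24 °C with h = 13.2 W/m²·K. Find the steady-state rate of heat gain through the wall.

Q = 773 W

Series thermal resistances, inner to outer:
  R_conv,in = 1/(hA) = 1/(57.8·50.2) = 3.446×10^-4 K/W
  R_brass = L/(kA) = 0.00397/(101·50.2) = 7.830×10^-7 K/W
  R_polyurethane foam = L/(kA) = 0.0723/(0.0262·50.2) = 0.05497 K/W
  R_conv,out = 1/(hA) = 1/(13.2·50.2) = 0.001509 K/W
ΣR = 3.446×10^-4 + 7.830×10^-7 + 0.05497 + 0.001509 = 0.05682 K/W
Q = ΔT/ΣR = (-19.9 °C − 24 °C)/0.05682 = -773 W
(Negative Q ⇒ heat flows inward; heat gain = 773 W.)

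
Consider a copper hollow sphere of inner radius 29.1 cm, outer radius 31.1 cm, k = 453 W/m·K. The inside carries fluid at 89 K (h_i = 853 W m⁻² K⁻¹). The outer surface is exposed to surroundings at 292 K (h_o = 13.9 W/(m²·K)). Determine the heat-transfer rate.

Q = 3360 W

Series thermal resistances, inner to outer:
  R_conv,in = 1/(4πr²h) = 1/(4π·0.291²·853) = 0.001102 K/W
  R_copper = (1/0.291 − 1/0.311)/(4πk) = 0.2210/(4π·453) = 3.882×10^-5 K/W
  R_conv,out = 1/(4πr²h) = 1/(4π·0.311²·13.9) = 0.05919 K/W
ΣR = 0.001102 + 3.882×10^-5 + 0.05919 = 0.06033 K/W
Q = ΔT/ΣR = (89 K − 292 K)/0.06033 = -3360 W
(Negative Q ⇒ heat flows inward; heat gain = 3360 W.)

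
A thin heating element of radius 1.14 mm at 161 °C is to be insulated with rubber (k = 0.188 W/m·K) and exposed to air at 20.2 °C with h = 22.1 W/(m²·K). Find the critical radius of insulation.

For a cylinder, r_cr = k_ins/h = 0.188/22.1 = 0.00851 m = 0.851 cm

r_cr = 0.851 cm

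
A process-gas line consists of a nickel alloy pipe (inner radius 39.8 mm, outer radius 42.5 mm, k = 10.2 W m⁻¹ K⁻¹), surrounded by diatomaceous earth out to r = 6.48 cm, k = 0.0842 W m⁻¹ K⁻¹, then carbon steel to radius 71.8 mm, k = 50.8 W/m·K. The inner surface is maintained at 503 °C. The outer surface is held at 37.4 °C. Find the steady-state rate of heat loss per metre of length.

Q' = 583 W/m

Treat each layer as a resistance in series:
  R'_nickel alloy = ln(0.0425/0.0398)/(2πk) = 0.06564/(2π·10.2) = 0.001024 m·K/W
  R'_diatomaceous earth = ln(0.0648/0.0425)/(2πk) = 0.4218/(2π·0.0842) = 0.7973 m·K/W
  R'_carbon steel = ln(0.0718/0.0648)/(2πk) = 0.1026/(2π·50.8) = 3.214×10^-4 m·K/W
ΣR = 0.001024 + 0.7973 + 3.214×10^-4 = 0.7986 m·K/W
Q' = ΔT/ΣR = (503 °C − 37.4 °C)/0.7986 = 583 W/m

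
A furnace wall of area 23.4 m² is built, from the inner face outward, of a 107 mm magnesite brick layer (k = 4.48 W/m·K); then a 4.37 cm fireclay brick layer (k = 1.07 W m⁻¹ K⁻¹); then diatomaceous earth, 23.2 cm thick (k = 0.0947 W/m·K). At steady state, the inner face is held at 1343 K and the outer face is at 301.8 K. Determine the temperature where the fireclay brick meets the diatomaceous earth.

T = 1316 K

Resistance network (inner→outer):
  R_magnesite brick = L/(kA) = 0.107/(4.48·23.4) = 0.001021 K/W
  R_fireclay brick = L/(kA) = 0.0437/(1.07·23.4) = 0.001745 K/W
  R_diatomaceous earth = L/(kA) = 0.232/(0.0947·23.4) = 0.1047 K/W
ΣR = 0.001021 + 0.001745 + 0.1047 = 0.1075 K/W
Q = ΔT/ΣR = (1343 K − 301.8 K)/0.1075 = 9686 W
From the inner boundary to the fireclay brick/diatomaceous earth interface, ΣR_partial = 0.002766 K/W.
T_interface = T_in − Q·ΣR_partial = 1343 K − (9686)(0.002766) = 1316 K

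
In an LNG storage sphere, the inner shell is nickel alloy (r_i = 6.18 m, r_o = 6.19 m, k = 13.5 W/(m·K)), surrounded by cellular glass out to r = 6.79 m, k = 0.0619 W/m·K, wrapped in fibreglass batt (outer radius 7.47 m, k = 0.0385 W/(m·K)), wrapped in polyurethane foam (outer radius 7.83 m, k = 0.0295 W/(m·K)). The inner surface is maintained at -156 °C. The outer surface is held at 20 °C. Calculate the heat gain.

Treat each layer as a resistance in series:
  R_nickel alloy = (1/6.18 − 1/6.19)/(4πk) = 2.614×10^-4/(4π·13.5) = 1.541×10^-6 K/W
  R_cellular glass = (1/6.19 − 1/6.79)/(4πk) = 0.01428/(4π·0.0619) = 0.01835 K/W
  R_fibreglass batt = (1/6.79 − 1/7.47)/(4πk) = 0.01341/(4π·0.0385) = 0.02771 K/W
  R_polyurethane foam = (1/7.47 − 1/7.83)/(4πk) = 0.006155/(4π·0.0295) = 0.01660 K/W
ΣR = 1.541×10^-6 + 0.01835 + 0.02771 + 0.01660 = 0.06266 K/W
Q = ΔT/ΣR = (-156 °C − 20 °C)/0.06266 = -2810 W
(Negative Q ⇒ heat flows inward; heat gain = 2810 W.)

Q = 2.81 kW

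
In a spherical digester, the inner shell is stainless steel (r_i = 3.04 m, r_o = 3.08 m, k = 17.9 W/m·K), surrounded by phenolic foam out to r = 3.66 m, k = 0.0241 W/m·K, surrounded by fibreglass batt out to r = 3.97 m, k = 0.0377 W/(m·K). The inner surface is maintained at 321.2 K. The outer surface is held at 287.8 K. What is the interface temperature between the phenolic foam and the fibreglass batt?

T = 294.8 K

Treat each layer as a resistance in series:
  R_stainless steel = (1/3.04 − 1/3.08)/(4πk) = 0.004272/(4π·17.9) = 1.899×10^-5 K/W
  R_phenolic foam = (1/3.08 − 1/3.66)/(4πk) = 0.05145/(4π·0.0241) = 0.1699 K/W
  R_fibreglass batt = (1/3.66 − 1/3.97)/(4πk) = 0.02133/(4π·0.0377) = 0.04503 K/W
ΣR = 1.899×10^-5 + 0.1699 + 0.04503 = 0.2149 K/W
Q = ΔT/ΣR = (321.2 K − 287.8 K)/0.2149 = 155.4 W
From the inner boundary to the phenolic foam/fibreglass batt interface, ΣR_partial = 0.1699 K/W.
T_interface = T_in − Q·ΣR_partial = 321.2 K − (155.4)(0.1699) = 294.8 K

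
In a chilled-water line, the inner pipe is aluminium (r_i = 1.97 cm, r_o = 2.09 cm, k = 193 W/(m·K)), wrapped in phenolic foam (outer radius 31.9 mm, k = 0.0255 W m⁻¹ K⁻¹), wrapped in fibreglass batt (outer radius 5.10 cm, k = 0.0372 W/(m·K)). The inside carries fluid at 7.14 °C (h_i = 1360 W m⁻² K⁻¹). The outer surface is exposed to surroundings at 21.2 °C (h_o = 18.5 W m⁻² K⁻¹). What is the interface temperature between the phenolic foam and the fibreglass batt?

Treat each layer as a resistance in series:
  R'_conv,in = 1/(2πr h) = 1/(2π·0.0197·1360) = 0.005940 m·K/W
  R'_aluminium = ln(0.0209/0.0197)/(2πk) = 0.05913/(2π·193) = 4.876×10^-5 m·K/W
  R'_phenolic foam = ln(0.0319/0.0209)/(2πk) = 0.4229/(2π·0.0255) = 2.639 m·K/W
  R'_fibreglass batt = ln(0.0510/0.0319)/(2πk) = 0.4692/(2π·0.0372) = 2.007 m·K/W
  R'_conv,out = 1/(2πr h) = 1/(2π·0.0510·18.5) = 0.1687 m·K/W
ΣR = 0.005940 + 4.876×10^-5 + 2.639 + 2.007 + 0.1687 = 4.821 m·K/W
Q' = ΔT/ΣR = (7.14 °C − 21.2 °C)/4.821 = -2.916 W/m
From the inner boundary to the phenolic foam/fibreglass batt interface, ΣR_partial = 2.645 m·K/W.
T_interface = T_in − Q'·ΣR_partial = 7.14 °C − (-2.916)(2.645) = 14.9 °C

T = 14.9 °C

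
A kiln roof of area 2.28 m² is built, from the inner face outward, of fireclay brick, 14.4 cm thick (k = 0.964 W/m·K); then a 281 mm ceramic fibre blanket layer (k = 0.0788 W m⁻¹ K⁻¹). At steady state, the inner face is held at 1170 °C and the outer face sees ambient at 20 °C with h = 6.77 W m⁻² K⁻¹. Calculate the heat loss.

Series thermal resistances, inner to outer:
  R_fireclay brick = L/(kA) = 0.144/(0.964·2.28) = 0.06552 K/W
  R_ceramic fibre blanket = L/(kA) = 0.281/(0.0788·2.28) = 1.564 K/W
  R_conv,out = 1/(hA) = 1/(6.77·2.28) = 0.06479 K/W
ΣR = 0.06552 + 1.564 + 0.06479 = 1.694 K/W
Q = ΔT/ΣR = (1170 °C − 20 °C)/1.694 = 679 W

Q = 679 W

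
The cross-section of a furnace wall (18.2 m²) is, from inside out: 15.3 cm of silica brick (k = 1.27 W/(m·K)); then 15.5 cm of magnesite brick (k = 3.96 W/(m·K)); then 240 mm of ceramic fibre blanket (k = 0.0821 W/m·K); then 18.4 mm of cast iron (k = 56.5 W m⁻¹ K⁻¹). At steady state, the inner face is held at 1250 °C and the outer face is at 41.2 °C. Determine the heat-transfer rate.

Q = 7140 W

Treat each layer as a resistance in series:
  R_silica brick = L/(kA) = 0.153/(1.27·18.2) = 0.006619 K/W
  R_magnesite brick = L/(kA) = 0.155/(3.96·18.2) = 0.002151 K/W
  R_ceramic fibre blanket = L/(kA) = 0.240/(0.0821·18.2) = 0.1606 K/W
  R_cast iron = L/(kA) = 0.0184/(56.5·18.2) = 1.789×10^-5 K/W
ΣR = 0.006619 + 0.002151 + 0.1606 + 1.789×10^-5 = 0.1694 K/W
Q = ΔT/ΣR = (1250 °C − 41.2 °C)/0.1694 = 7140 W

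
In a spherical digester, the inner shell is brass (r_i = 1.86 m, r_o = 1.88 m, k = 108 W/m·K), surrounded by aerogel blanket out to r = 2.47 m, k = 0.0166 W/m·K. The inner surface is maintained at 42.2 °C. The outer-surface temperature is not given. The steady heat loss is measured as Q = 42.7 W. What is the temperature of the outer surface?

Sum the resistances:
  R_brass = (1/1.86 − 1/1.88)/(4πk) = 0.005720/(4π·108) = 4.214×10^-6 K/W
  R_aerogel blanket = (1/1.88 − 1/2.47)/(4πk) = 0.1271/(4π·0.0166) = 0.6091 K/W
ΣR = 0.6091 K/W
ΔT = Q·ΣR = 42.7 × 0.6091 = 26.01 K
Heat flows outward, so T_out = T_in − ΔT = 42.2 − 26.01 = 16.2 °C

T_out = 16.2 °C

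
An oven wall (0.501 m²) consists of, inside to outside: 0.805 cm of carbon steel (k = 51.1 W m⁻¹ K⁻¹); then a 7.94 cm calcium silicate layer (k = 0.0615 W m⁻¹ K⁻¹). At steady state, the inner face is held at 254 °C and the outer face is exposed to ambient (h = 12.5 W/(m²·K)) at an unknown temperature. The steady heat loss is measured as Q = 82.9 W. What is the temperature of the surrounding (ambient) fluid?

T_out = 27.1 °C

Series resistances:
  R_carbon steel = L/(kA) = 0.00805/(51.1·0.501) = 3.144×10^-4 K/W
  R_calcium silicate = L/(kA) = 0.0794/(0.0615·0.501) = 2.577 K/W
  R_conv,out = 1/(hA) = 1/(12.5·0.501) = 0.1597 K/W
ΣR = 2.737 K/W
ΔT = Q·ΣR = 82.9 × 2.737 = 226.9 K
Heat flows outward, so T_out = T_in − ΔT = 254 − 226.9 = 27.1 °C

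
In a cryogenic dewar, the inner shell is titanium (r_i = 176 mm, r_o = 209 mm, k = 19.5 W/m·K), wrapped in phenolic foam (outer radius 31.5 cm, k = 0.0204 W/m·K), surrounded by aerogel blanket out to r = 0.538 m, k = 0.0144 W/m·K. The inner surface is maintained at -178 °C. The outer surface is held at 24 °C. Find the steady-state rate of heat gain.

Q = 14.9 W

Series thermal resistances, inner to outer:
  R_titanium = (1/0.176 − 1/0.209)/(4πk) = 0.8971/(4π·19.5) = 0.003661 K/W
  R_phenolic foam = (1/0.209 − 1/0.315)/(4πk) = 1.610/(4π·0.0204) = 6.281 K/W
  R_aerogel blanket = (1/0.315 − 1/0.538)/(4πk) = 1.316/(4π·0.0144) = 7.272 K/W
ΣR = 0.003661 + 6.281 + 7.272 = 13.56 K/W
Q = ΔT/ΣR = (-178 °C − 24 °C)/13.56 = -14.9 W
(Negative Q ⇒ heat flows inward; heat gain = 14.9 W.)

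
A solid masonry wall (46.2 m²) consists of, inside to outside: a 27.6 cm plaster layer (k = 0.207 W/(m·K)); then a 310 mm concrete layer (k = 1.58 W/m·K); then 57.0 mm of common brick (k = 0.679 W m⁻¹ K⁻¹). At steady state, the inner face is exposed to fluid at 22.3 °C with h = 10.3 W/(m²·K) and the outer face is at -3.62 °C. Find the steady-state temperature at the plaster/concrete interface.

Series thermal resistances, inner to outer:
  R_conv,in = 1/(hA) = 1/(10.3·46.2) = 0.002101 K/W
  R_plaster = L/(kA) = 0.276/(0.207·46.2) = 0.02886 K/W
  R_concrete = L/(kA) = 0.310/(1.58·46.2) = 0.004247 K/W
  R_common brick = L/(kA) = 0.0570/(0.679·46.2) = 0.001817 K/W
ΣR = 0.002101 + 0.02886 + 0.004247 + 0.001817 = 0.03703 K/W
Q = ΔT/ΣR = (22.3 °C − -3.62 °C)/0.03703 = 700.0 W
From the inner boundary to the plaster/concrete interface, ΣR_partial = 0.03096 K/W.
T_interface = T_in − Q·ΣR_partial = 22.3 °C − (700.0)(0.03096) = 0.63 °C

T = 0.63 °C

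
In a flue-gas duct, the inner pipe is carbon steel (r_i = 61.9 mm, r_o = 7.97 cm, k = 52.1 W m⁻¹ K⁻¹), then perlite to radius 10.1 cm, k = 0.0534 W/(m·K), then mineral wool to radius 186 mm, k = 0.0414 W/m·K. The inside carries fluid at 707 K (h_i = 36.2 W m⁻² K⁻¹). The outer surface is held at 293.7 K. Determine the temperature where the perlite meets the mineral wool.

Resistance network (inner→outer):
  R'_conv,in = 1/(2πr h) = 1/(2π·0.0619·36.2) = 0.07103 m·K/W
  R'_carbon steel = ln(0.0797/0.0619)/(2πk) = 0.2527/(2π·52.1) = 7.721×10^-4 m·K/W
  R'_perlite = ln(0.101/0.0797)/(2πk) = 0.2369/(2π·0.0534) = 0.7059 m·K/W
  R'_mineral wool = ln(0.186/0.101)/(2πk) = 0.6106/(2π·0.0414) = 2.347 m·K/W
ΣR = 0.07103 + 7.721×10^-4 + 0.7059 + 2.347 = 3.125 m·K/W
Q' = ΔT/ΣR = (707 K − 293.7 K)/3.125 = 132.3 W/m
From the inner boundary to the perlite/mineral wool interface, ΣR_partial = 0.7777 m·K/W.
T_interface = T_in − Q'·ΣR_partial = 707 K − (132.3)(0.7777) = 604 K

T = 604 K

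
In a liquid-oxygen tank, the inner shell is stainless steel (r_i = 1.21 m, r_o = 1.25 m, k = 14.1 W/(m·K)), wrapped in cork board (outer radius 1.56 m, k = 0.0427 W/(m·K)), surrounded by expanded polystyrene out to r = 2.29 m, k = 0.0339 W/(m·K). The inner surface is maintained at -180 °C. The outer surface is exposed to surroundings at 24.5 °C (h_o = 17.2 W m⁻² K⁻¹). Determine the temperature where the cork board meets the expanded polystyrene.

T = -102 °C

Resistance network (inner→outer):
  R_stainless steel = (1/1.21 − 1/1.25)/(4πk) = 0.02645/(4π·14.1) = 1.493×10^-4 K/W
  R_cork board = (1/1.25 − 1/1.56)/(4πk) = 0.1590/(4π·0.0427) = 0.2963 K/W
  R_expanded polystyrene = (1/1.56 − 1/2.29)/(4πk) = 0.2043/(4π·0.0339) = 0.4797 K/W
  R_conv,out = 1/(4πr²h) = 1/(4π·2.29²·17.2) = 8.822×10^-4 K/W
ΣR = 1.493×10^-4 + 0.2963 + 0.4797 + 8.822×10^-4 = 0.7770 K/W
Q = ΔT/ΣR = (-180 °C − 24.5 °C)/0.7770 = -263.2 W
From the inner boundary to the cork board/expanded polystyrene interface, ΣR_partial = 0.2964 K/W.
T_interface = T_in − Q·ΣR_partial = -180 °C − (-263.2)(0.2964) = -102 °C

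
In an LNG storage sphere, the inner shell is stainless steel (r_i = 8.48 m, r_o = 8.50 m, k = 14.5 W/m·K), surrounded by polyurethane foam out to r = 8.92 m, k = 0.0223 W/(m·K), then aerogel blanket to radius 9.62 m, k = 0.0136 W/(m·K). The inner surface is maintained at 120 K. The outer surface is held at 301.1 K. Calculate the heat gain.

Treat each layer as a resistance in series:
  R_stainless steel = (1/8.48 − 1/8.50)/(4πk) = 2.775×10^-4/(4π·14.5) = 1.523×10^-6 K/W
  R_polyurethane foam = (1/8.50 − 1/8.92)/(4πk) = 0.005539/(4π·0.0223) = 0.01977 K/W
  R_aerogel blanket = (1/8.92 − 1/9.62)/(4πk) = 0.008158/(4π·0.0136) = 0.04773 K/W
ΣR = 1.523×10^-6 + 0.01977 + 0.04773 = 0.06750 K/W
Q = ΔT/ΣR = (120 K − 301.1 K)/0.06750 = -2680 W
(Negative Q ⇒ heat flows inward; heat gain = 2680 W.)

Q = 2680 W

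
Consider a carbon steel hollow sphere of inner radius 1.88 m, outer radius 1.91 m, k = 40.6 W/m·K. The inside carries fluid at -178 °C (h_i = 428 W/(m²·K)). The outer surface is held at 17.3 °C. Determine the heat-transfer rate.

Q = 2.83×10^6 W

Resistance network (inner→outer):
  R_conv,in = 1/(4πr²h) = 1/(4π·1.88²·428) = 5.261×10^-5 K/W
  R_carbon steel = (1/1.88 − 1/1.91)/(4πk) = 0.008355/(4π·40.6) = 1.638×10^-5 K/W
ΣR = 5.261×10^-5 + 1.638×10^-5 = 6.899×10^-5 K/W
Q = ΔT/ΣR = (-178 °C − 17.3 °C)/6.899×10^-5 = -2.83×10^6 W
(Negative Q ⇒ heat flows inward; heat gain = 2.83×10^6 W.)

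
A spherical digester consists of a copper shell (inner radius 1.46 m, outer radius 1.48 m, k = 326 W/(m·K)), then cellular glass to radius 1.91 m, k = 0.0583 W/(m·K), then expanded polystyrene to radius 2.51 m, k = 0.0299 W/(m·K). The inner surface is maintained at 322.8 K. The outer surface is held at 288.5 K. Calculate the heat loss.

Q = 63.4 W

Treat each layer as a resistance in series:
  R_copper = (1/1.46 − 1/1.48)/(4πk) = 0.009256/(4π·326) = 2.259×10^-6 K/W
  R_cellular glass = (1/1.48 − 1/1.91)/(4πk) = 0.1521/(4π·0.0583) = 0.2076 K/W
  R_expanded polystyrene = (1/1.91 − 1/2.51)/(4πk) = 0.1252/(4π·0.0299) = 0.3331 K/W
ΣR = 2.259×10^-6 + 0.2076 + 0.3331 = 0.5407 K/W
Q = ΔT/ΣR = (322.8 K − 288.5 K)/0.5407 = 63.4 W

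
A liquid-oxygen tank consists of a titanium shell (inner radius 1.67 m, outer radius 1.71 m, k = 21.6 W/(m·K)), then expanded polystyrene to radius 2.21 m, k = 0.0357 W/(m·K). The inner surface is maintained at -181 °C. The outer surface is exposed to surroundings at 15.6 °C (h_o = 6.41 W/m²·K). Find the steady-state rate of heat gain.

Treat each layer as a resistance in series:
  R_titanium = (1/1.67 − 1/1.71)/(4πk) = 0.01401/(4π·21.6) = 5.160×10^-5 K/W
  R_expanded polystyrene = (1/1.71 − 1/2.21)/(4πk) = 0.1323/(4π·0.0357) = 0.2949 K/W
  R_conv,out = 1/(4πr²h) = 1/(4π·2.21²·6.41) = 0.002542 K/W
ΣR = 5.160×10^-5 + 0.2949 + 0.002542 = 0.2975 K/W
Q = ΔT/ΣR = (-181 °C − 15.6 °C)/0.2975 = -661 W
(Negative Q ⇒ heat flows inward; heat gain = 661 W.)

Q = 661 W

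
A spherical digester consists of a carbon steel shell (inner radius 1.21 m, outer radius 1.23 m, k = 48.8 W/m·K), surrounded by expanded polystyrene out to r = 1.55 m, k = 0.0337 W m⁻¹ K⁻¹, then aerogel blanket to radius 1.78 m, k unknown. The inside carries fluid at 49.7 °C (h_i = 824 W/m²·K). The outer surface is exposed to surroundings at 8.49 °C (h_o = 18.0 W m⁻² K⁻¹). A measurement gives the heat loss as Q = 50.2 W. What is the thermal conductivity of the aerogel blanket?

ΣR = ΔT/Q = |49.7 − 8.49|/50.2 = 0.8209 K/W
Known resistances:
  R_conv,in = 1/(4πr²h) = 1/(4π·1.21²·824) = 6.596×10^-5 K/W
  R_carbon steel = (1/1.21 − 1/1.23)/(4πk) = 0.01344/(4π·48.8) = 2.191×10^-5 K/W
  R_expanded polystyrene = (1/1.23 − 1/1.55)/(4πk) = 0.1678/(4π·0.0337) = 0.3963 K/W
  R_conv,out = 1/(4πr²h) = 1/(4π·1.78²·18.0) = 0.001395 K/W
R_aerogel blanket = ΣR − ΣR_known = 0.8209 − 0.3978 = 0.4231 K/W
(1/r₁−1/r₂)/(4πk) = 0.4231 ⇒ k = 0.08336/(4π·0.4231) = 0.0157 W/m·K

k = 0.0157 W/m·K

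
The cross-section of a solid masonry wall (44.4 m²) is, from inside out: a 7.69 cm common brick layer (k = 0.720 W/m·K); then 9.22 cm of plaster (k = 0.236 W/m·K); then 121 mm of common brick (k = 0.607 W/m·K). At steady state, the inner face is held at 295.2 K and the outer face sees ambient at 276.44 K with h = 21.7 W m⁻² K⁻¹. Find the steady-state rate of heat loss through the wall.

Q = 1120 W

Series thermal resistances, inner to outer:
  R_common brick = L/(kA) = 0.0769/(0.720·44.4) = 0.002406 K/W
  R_plaster = L/(kA) = 0.0922/(0.236·44.4) = 0.008799 K/W
  R_common brick = L/(kA) = 0.121/(0.607·44.4) = 0.004490 K/W
  R_conv,out = 1/(hA) = 1/(21.7·44.4) = 0.001038 K/W
ΣR = 0.002406 + 0.008799 + 0.004490 + 0.001038 = 0.01673 K/W
Q = ΔT/ΣR = (295.2 K − 276.44 K)/0.01673 = 1120 W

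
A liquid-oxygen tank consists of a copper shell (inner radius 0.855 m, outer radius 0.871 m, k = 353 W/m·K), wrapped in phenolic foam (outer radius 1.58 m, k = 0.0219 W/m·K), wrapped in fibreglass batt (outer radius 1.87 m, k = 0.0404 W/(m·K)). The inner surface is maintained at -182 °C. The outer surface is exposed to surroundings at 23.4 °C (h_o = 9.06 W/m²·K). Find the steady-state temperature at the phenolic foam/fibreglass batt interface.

Series thermal resistances, inner to outer:
  R_copper = (1/0.855 − 1/0.871)/(4πk) = 0.02149/(4π·353) = 4.843×10^-6 K/W
  R_phenolic foam = (1/0.871 − 1/1.58)/(4πk) = 0.5152/(4π·0.0219) = 1.872 K/W
  R_fibreglass batt = (1/1.58 − 1/1.87)/(4πk) = 0.09815/(4π·0.0404) = 0.1933 K/W
  R_conv,out = 1/(4πr²h) = 1/(4π·1.87²·9.06) = 0.002512 K/W
ΣR = 4.843×10^-6 + 1.872 + 0.1933 + 0.002512 = 2.068 K/W
Q = ΔT/ΣR = (-182 °C − 23.4 °C)/2.068 = -99.32 W
From the inner boundary to the phenolic foam/fibreglass batt interface, ΣR_partial = 1.872 K/W.
T_interface = T_in − Q·ΣR_partial = -182 °C − (-99.32)(1.872) = 3.9 °C

T = 3.9 °C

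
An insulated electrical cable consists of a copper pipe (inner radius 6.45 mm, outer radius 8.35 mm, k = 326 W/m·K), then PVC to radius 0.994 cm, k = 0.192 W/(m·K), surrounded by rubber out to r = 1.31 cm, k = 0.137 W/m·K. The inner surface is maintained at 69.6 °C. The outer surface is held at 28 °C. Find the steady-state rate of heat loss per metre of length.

Q' = 89.4 W/m

Series thermal resistances, inner to outer:
  R'_copper = ln(0.00835/0.00645)/(2πk) = 0.2582/(2π·326) = 1.260×10^-4 m·K/W
  R'_PVC = ln(0.00994/0.00835)/(2πk) = 0.1743/(2π·0.192) = 0.1445 m·K/W
  R'_rubber = ln(0.0131/0.00994)/(2πk) = 0.2760/(2π·0.137) = 0.3207 m·K/W
ΣR = 1.260×10^-4 + 0.1445 + 0.3207 = 0.4653 m·K/W
Q' = ΔT/ΣR = (69.6 °C − 28 °C)/0.4653 = 89.4 W/m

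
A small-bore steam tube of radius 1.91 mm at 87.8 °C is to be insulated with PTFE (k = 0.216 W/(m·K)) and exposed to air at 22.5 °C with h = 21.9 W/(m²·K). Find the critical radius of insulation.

For a cylinder, r_cr = k_ins/h = 0.216/21.9 = 0.00986 m = 0.986 cm

r_cr = 0.986 cm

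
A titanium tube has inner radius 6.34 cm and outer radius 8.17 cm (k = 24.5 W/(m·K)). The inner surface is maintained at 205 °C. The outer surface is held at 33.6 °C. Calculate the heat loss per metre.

Q' = 1.04×10^5 W/m

Q' = 2πk·ΔT/ln(r₂/r₁) = 2π × 24.5 × 171.4 / ln(0.0817/0.0634) = 1.04×10^5 W/m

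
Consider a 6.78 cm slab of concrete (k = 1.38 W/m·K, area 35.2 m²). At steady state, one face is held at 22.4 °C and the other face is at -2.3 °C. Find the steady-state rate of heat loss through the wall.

Q = 17.7 kW

Q = kA·ΔT/L = 1.38 × 35.2 × |22.4 °C − -2.3 °C| / 0.0678 = 17700 W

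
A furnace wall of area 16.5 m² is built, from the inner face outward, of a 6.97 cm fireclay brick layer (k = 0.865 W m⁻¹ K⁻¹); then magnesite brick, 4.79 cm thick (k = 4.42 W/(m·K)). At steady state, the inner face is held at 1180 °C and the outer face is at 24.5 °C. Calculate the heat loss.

Q = 2.09×10^5 W

Treat each layer as a resistance in series:
  R_fireclay brick = L/(kA) = 0.0697/(0.865·16.5) = 0.004884 K/W
  R_magnesite brick = L/(kA) = 0.0479/(4.42·16.5) = 6.568×10^-4 K/W
ΣR = 0.004884 + 6.568×10^-4 = 0.005541 K/W
Q = ΔT/ΣR = (1180 °C − 24.5 °C)/0.005541 = 2.09×10^5 W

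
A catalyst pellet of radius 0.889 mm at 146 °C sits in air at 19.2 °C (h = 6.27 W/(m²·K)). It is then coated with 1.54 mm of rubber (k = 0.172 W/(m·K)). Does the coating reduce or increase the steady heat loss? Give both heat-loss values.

increases: 0.00790 → 0.0511 W

Critical radius for a sphere: r_cr = 2k/h = 0.0549 m = 5.49 cm.
Outer radius after coating: r₂ = 8.89×10^-4 + 0.00154 = 0.002429 m.
Since r₁ < r_cr and r₂ ≤ r_cr, the coating moves toward the maximum at r_cr — heat loss rises.
Bare: R = 1/(4πr₁²h) = 16060 K/W; Q = 126.8/16060 = 0.00790 W.
Coated: R = R_cond + R_conv = 2481 K/W; Q = 126.8/2481 = 0.0511 W.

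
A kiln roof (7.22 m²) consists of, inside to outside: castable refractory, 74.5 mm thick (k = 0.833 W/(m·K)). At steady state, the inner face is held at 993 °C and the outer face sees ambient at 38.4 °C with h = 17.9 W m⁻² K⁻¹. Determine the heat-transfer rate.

Series thermal resistances, inner to outer:
  R_castable refractory = L/(kA) = 0.0745/(0.833·7.22) = 0.01239 K/W
  R_conv,out = 1/(hA) = 1/(17.9·7.22) = 0.007738 K/W
ΣR = 0.01239 + 0.007738 = 0.02013 K/W
Q = ΔT/ΣR = (993 °C − 38.4 °C)/0.02013 = 47400 W

Q = 47400 W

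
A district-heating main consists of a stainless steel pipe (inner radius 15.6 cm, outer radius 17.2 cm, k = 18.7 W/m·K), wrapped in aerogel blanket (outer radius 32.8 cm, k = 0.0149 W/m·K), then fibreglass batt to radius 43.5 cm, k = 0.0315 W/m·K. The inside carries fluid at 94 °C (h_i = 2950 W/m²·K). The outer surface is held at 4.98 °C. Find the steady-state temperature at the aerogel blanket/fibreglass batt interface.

T = 20.2 °C

Treat each layer as a resistance in series:
  R'_conv,in = 1/(2πr h) = 1/(2π·0.156·2950) = 3.458×10^-4 m·K/W
  R'_stainless steel = ln(0.172/0.156)/(2πk) = 0.09764/(2π·18.7) = 8.310×10^-4 m·K/W
  R'_aerogel blanket = ln(0.328/0.172)/(2πk) = 0.6455/(2π·0.0149) = 6.895 m·K/W
  R'_fibreglass batt = ln(0.435/0.328)/(2πk) = 0.2823/(2π·0.0315) = 1.426 m·K/W
ΣR = 3.458×10^-4 + 8.310×10^-4 + 6.895 + 1.426 = 8.322 m·K/W
Q' = ΔT/ΣR = (94 °C − 4.98 °C)/8.322 = 10.70 W/m
From the inner boundary to the aerogel blanket/fibreglass batt interface, ΣR_partial = 6.896 m·K/W.
T_interface = T_in − Q'·ΣR_partial = 94 °C − (10.70)(6.896) = 20.2 °C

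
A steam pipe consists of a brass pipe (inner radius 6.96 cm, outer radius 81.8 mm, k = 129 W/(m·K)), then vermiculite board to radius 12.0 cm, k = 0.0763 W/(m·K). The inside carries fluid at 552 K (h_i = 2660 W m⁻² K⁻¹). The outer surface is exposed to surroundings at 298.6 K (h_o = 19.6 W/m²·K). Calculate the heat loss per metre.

Series thermal resistances, inner to outer:
  R'_conv,in = 1/(2πr h) = 1/(2π·0.0696·2660) = 8.597×10^-4 m·K/W
  R'_brass = ln(0.0818/0.0696)/(2πk) = 0.1615/(2π·129) = 1.993×10^-4 m·K/W
  R'_vermiculite board = ln(0.120/0.0818)/(2πk) = 0.3832/(2π·0.0763) = 0.7994 m·K/W
  R'_conv,out = 1/(2πr h) = 1/(2π·0.120·19.6) = 0.06767 m·K/W
ΣR = 8.597×10^-4 + 1.993×10^-4 + 0.7994 + 0.06767 = 0.8681 m·K/W
Q' = ΔT/ΣR = (552 K − 298.6 K)/0.8681 = 292 W/m

Q' = 292 W/m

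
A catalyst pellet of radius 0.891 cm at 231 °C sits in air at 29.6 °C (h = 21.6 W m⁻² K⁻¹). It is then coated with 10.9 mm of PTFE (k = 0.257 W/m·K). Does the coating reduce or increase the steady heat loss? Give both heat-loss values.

increases: 4.34 → 7.06 W

Critical radius for a sphere: r_cr = 2k/h = 0.0238 m = 2.38 cm.
Outer radius after coating: r₂ = 0.00891 + 0.0109 = 0.01981 m.
Since r₁ < r_cr and r₂ ≤ r_cr, the coating moves toward the maximum at r_cr — heat loss rises.
Bare: R = 1/(4πr₁²h) = 46.41 K/W; Q = 201.4/46.41 = 4.34 W.
Coated: R = R_cond + R_conv = 28.51 K/W; Q = 201.4/28.51 = 7.06 W.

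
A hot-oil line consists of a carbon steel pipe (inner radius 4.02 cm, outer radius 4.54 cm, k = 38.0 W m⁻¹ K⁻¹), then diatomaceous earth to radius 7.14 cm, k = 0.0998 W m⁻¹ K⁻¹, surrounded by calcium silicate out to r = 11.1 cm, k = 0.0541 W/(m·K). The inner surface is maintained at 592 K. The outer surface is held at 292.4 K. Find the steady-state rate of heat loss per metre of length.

Series thermal resistances, inner to outer:
  R'_carbon steel = ln(0.0454/0.0402)/(2πk) = 0.1216/(2π·38.0) = 5.095×10^-4 m·K/W
  R'_diatomaceous earth = ln(0.0714/0.0454)/(2πk) = 0.4528/(2π·0.0998) = 0.7221 m·K/W
  R'_calcium silicate = ln(0.111/0.0714)/(2πk) = 0.4412/(2π·0.0541) = 1.298 m·K/W
ΣR = 5.095×10^-4 + 0.7221 + 1.298 = 2.021 m·K/W
Q' = ΔT/ΣR = (592 K − 292.4 K)/2.021 = 148 W/m

Q' = 148 W/m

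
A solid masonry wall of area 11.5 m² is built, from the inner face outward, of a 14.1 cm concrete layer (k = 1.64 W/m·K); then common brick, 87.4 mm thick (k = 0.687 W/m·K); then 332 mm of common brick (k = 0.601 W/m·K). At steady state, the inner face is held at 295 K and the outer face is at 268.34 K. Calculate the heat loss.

Resistance network (inner→outer):
  R_concrete = L/(kA) = 0.141/(1.64·11.5) = 0.007476 K/W
  R_common brick = L/(kA) = 0.0874/(0.687·11.5) = 0.01106 K/W
  R_common brick = L/(kA) = 0.332/(0.601·11.5) = 0.04804 K/W
ΣR = 0.007476 + 0.01106 + 0.04804 = 0.06658 K/W
Q = ΔT/ΣR = (295 K − 268.34 K)/0.06658 = 400 W

Q = 400 W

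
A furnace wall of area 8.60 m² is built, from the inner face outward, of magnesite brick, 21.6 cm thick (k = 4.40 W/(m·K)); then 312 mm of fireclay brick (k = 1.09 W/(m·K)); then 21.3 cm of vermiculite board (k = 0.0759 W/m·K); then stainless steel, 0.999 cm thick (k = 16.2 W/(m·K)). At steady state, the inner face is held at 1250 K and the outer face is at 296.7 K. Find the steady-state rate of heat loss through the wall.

Q = 2.61 kW

Treat each layer as a resistance in series:
  R_magnesite brick = L/(kA) = 0.216/(4.40·8.60) = 0.005708 K/W
  R_fireclay brick = L/(kA) = 0.312/(1.09·8.60) = 0.03328 K/W
  R_vermiculite board = L/(kA) = 0.213/(0.0759·8.60) = 0.3263 K/W
  R_stainless steel = L/(kA) = 0.00999/(16.2·8.60) = 7.171×10^-5 K/W
ΣR = 0.005708 + 0.03328 + 0.3263 + 7.171×10^-5 = 0.3654 K/W
Q = ΔT/ΣR = (1250 K − 296.7 K)/0.3654 = 2610 W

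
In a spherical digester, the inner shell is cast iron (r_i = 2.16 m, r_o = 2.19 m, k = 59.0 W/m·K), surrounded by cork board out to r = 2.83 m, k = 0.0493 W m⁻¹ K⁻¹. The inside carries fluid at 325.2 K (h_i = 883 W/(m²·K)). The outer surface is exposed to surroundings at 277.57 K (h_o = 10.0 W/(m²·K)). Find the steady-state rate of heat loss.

Resistance network (inner→outer):
  R_conv,in = 1/(4πr²h) = 1/(4π·2.16²·883) = 1.932×10^-5 K/W
  R_cast iron = (1/2.16 − 1/2.19)/(4πk) = 0.006342/(4π·59.0) = 8.554×10^-6 K/W
  R_cork board = (1/2.19 − 1/2.83)/(4πk) = 0.1033/(4π·0.0493) = 0.1667 K/W
  R_conv,out = 1/(4πr²h) = 1/(4π·2.83²·10.0) = 9.936×10^-4 K/W
ΣR = 1.932×10^-5 + 8.554×10^-6 + 0.1667 + 9.936×10^-4 = 0.1677 K/W
Q = ΔT/ΣR = (325.2 K − 277.57 K)/0.1677 = 284 W

Q = 284 W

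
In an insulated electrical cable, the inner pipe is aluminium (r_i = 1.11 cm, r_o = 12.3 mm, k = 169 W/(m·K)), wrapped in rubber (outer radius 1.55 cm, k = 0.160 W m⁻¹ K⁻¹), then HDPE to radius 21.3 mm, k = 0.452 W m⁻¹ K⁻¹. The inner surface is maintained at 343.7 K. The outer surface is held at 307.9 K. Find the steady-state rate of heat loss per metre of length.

Series thermal resistances, inner to outer:
  R'_aluminium = ln(0.0123/0.0111)/(2πk) = 0.1027/(2π·169) = 9.667×10^-5 m·K/W
  R'_rubber = ln(0.0155/0.0123)/(2πk) = 0.2312/(2π·0.160) = 0.2300 m·K/W
  R'_HDPE = ln(0.0213/0.0155)/(2πk) = 0.3179/(2π·0.452) = 0.1119 m·K/W
ΣR = 9.667×10^-5 + 0.2300 + 0.1119 = 0.3420 m·K/W
Q' = ΔT/ΣR = (343.7 K − 307.9 K)/0.3420 = 105 W/m

Q' = 105 W/m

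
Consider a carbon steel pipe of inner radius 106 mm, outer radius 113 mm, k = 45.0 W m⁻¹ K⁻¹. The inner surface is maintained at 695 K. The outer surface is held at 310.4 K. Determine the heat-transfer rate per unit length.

Q' = 1.70×10^6 W/m

Q' = 2πk·ΔT/ln(r₂/r₁) = 2π × 45.0 × 384.6 / ln(0.113/0.106) = 1.70×10^6 W/m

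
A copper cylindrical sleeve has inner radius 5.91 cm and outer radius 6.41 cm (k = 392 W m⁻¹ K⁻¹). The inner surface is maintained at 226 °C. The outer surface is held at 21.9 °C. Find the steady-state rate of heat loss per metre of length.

Q' = 2πk·ΔT/ln(r₂/r₁) = 2π × 392 × 204.1 / ln(0.0641/0.0591) = 6.19×10^6 W/m

Q' = 6.19×10^6 W/m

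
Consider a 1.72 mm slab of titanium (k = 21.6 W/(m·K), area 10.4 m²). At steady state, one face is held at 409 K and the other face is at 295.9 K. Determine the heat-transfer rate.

Q = 14800 kW

Q = kA·ΔT/L = 21.6 × 10.4 × |409 K − 295.9 K| / 0.00172 = 1.48×10^7 W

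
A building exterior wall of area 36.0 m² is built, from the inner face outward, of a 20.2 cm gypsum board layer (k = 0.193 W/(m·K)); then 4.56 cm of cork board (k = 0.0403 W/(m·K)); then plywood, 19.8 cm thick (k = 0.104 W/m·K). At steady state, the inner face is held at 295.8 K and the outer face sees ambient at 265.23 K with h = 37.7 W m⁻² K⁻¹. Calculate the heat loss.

Series thermal resistances, inner to outer:
  R_gypsum board = L/(kA) = 0.202/(0.193·36.0) = 0.02907 K/W
  R_cork board = L/(kA) = 0.0456/(0.0403·36.0) = 0.03143 K/W
  R_plywood = L/(kA) = 0.198/(0.104·36.0) = 0.05288 K/W
  R_conv,out = 1/(hA) = 1/(37.7·36.0) = 7.368×10^-4 K/W
ΣR = 0.02907 + 0.03143 + 0.05288 + 7.368×10^-4 = 0.1141 K/W
Q = ΔT/ΣR = (295.8 K − 265.23 K)/0.1141 = 268 W

Q = 268 W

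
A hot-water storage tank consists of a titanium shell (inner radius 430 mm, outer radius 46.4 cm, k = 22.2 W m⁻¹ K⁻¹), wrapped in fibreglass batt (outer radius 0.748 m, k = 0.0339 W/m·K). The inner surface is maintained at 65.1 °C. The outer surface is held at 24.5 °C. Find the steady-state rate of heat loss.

Series thermal resistances, inner to outer:
  R_titanium = (1/0.430 − 1/0.464)/(4πk) = 0.1704/(4π·22.2) = 6.108×10^-4 K/W
  R_fibreglass batt = (1/0.464 − 1/0.748)/(4πk) = 0.8183/(4π·0.0339) = 1.921 K/W
ΣR = 6.108×10^-4 + 1.921 = 1.922 K/W
Q = ΔT/ΣR = (65.1 °C − 24.5 °C)/1.922 = 21.1 W

Q = 21.1 W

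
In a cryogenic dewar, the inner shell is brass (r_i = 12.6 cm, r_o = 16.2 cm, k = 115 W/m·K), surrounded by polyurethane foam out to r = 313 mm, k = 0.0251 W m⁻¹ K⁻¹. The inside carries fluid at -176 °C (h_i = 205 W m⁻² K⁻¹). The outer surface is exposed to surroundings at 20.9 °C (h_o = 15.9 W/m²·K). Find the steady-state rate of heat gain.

Q = 20.7 W

Resistance network (inner→outer):
  R_conv,in = 1/(4πr²h) = 1/(4π·0.126²·205) = 0.02445 K/W
  R_brass = (1/0.126 − 1/0.162)/(4πk) = 1.764/(4π·115) = 0.001220 K/W
  R_polyurethane foam = (1/0.162 − 1/0.313)/(4πk) = 2.978/(4π·0.0251) = 9.441 K/W
  R_conv,out = 1/(4πr²h) = 1/(4π·0.313²·15.9) = 0.05109 K/W
ΣR = 0.02445 + 0.001220 + 9.441 + 0.05109 = 9.518 K/W
Q = ΔT/ΣR = (-176 °C − 20.9 °C)/9.518 = -20.7 W
(Negative Q ⇒ heat flows inward; heat gain = 20.7 W.)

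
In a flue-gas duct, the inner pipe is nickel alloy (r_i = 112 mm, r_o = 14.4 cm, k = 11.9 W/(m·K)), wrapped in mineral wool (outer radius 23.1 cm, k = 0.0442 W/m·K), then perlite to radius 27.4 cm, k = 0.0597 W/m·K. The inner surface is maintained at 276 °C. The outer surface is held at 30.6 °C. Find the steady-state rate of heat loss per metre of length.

Q' = 114 W/m

Resistance network (inner→outer):
  R'_nickel alloy = ln(0.144/0.112)/(2πk) = 0.2513/(2π·11.9) = 0.003361 m·K/W
  R'_mineral wool = ln(0.231/0.144)/(2πk) = 0.4726/(2π·0.0442) = 1.702 m·K/W
  R'_perlite = ln(0.274/0.231)/(2πk) = 0.1707/(2π·0.0597) = 0.4551 m·K/W
ΣR = 0.003361 + 1.702 + 0.4551 = 2.160 m·K/W
Q' = ΔT/ΣR = (276 °C − 30.6 °C)/2.160 = 114 W/m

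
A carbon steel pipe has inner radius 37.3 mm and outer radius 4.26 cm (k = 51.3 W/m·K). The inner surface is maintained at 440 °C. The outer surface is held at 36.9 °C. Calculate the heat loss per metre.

Q' = 2πk·ΔT/ln(r₂/r₁) = 2π × 51.3 × 403.1 / ln(0.0426/0.0373) = 9.78×10^5 W/m

Q' = 9.78×10^5 W/m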